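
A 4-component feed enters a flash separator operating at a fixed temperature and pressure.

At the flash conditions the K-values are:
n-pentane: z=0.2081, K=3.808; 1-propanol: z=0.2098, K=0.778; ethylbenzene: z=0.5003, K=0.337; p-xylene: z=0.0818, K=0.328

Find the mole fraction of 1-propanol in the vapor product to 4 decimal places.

y_1-propanol = 0.1668

Material balance + equilibrium reduce to Σ zᵢ(Kᵢ−1)/(1+β(Kᵢ−1)) = 0.
g(0) = ΣzᵢKᵢ − 1 = 0.1511 and g(1) = 1 − Σzᵢ/Kᵢ = -1.0583, so a root lies in (0, 1).
Newton–Raphson from β = 0.5:
  β = 0.5000: g = -0.38829, g' = -0.8729 → β = 0.0552
  β = 0.0552: g = 0.05743, g' = -1.5175 → β = 0.0930
  β = 0.0930: g = 0.00364, g' = -1.3342 → β = 0.0957
  β = 0.0957: g = 0.00002, g' = -1.3229 → β = 0.0958
Converged at β = 0.0958.
Compositions from xᵢ = zᵢ/(1+β(Kᵢ−1)), yᵢ = Kᵢxᵢ:
  n-pentane: x = 0.1640, y = 0.6245
  1-propanol: x = 0.2144, y = 0.1668
  ethylbenzene: x = 0.5342, y = 0.1800
  p-xylene: x = 0.0874, y = 0.0287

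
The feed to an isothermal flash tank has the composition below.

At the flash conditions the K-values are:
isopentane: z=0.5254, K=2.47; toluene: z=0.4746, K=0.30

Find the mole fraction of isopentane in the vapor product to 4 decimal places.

y_isopentane = 0.7968

Rachford–Rice: g(ψ) = Σ zᵢ(Kᵢ−1)/(1+ψ(Kᵢ−1)) = 0.
Feasibility: ΣzᵢKᵢ = 1.4401, Σzᵢ/Kᵢ = 1.7947 — both > 1, two phases present.
Binary case is linear: z₁(K₁−1)(1+ψ(K₂−1)) + z₂(K₂−1)(1+ψ(K₁−1)) = 0
⇒ ψ = [z₁(K₁−1)+z₂(K₂−1)] / [−(K₁−1)(K₂−1)] = 0.44012/1.02900 = 0.4277
Compositions from xᵢ = zᵢ/(1+ψ(Kᵢ−1)), yᵢ = Kᵢxᵢ:
  isopentane: x = 0.3226, y = 0.7968
  toluene: x = 0.6774, y = 0.2032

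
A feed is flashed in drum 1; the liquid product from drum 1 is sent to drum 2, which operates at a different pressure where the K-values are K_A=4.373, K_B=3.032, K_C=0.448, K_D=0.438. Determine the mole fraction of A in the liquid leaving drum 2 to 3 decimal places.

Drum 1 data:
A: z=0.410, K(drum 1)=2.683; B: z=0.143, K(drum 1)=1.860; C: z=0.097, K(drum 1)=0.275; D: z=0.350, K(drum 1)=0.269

Drum 1:
Rachford–Rice: g(ψ₁) = Σ zᵢ(Kᵢ−1)/(1+ψ₁(Kᵢ−1)) = 0.
g(0) = ΣzᵢKᵢ − 1 = 0.487 and g(1) = 1 − Σzᵢ/Kᵢ = -0.884, so a root lies in (0, 1).
Newton iteration, ψ₁⁰ = 0.5:
  ψ₁ = 0.500: g = -0.0528, g' = -0.984 → ψ₁ = 0.446
  ψ₁ = 0.446: g = -0.0008, g' = -0.957 → ψ₁ = 0.445
Converged at ψ₁ = 0.445.
Drum-1 compositions:
  A: x = 0.234, y = 0.629
  B: x = 0.103, y = 0.192
  C: x = 0.143, y = 0.039
  D: x = 0.519, y = 0.140
Drum-2 feed = drum-1 liquid: z₂ = (0.2343, 0.1034, 0.1433, 0.5190).
Drum 2:
Newton iteration, ψ₂⁰ = 0.5:
  ψ₂ = 0.500: g = -0.1165, g' = -0.875 → ψ₂ = 0.367
  ψ₂ = 0.367: g = 0.0070, g' = -1.002 → ψ₂ = 0.374
Converged at ψ₂ = 0.374.
  A: x = 0.104, y = 0.453
  B: x = 0.059, y = 0.178
  C: x = 0.181, y = 0.081
  D: x = 0.657, y = 0.288

x_A (drum 2) = 0.104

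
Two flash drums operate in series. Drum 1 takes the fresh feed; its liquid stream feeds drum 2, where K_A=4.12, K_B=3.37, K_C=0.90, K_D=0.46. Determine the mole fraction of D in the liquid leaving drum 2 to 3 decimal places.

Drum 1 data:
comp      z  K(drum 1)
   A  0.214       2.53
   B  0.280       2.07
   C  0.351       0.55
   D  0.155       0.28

x_D (drum 2) = 0.407

Drum 1:
Newton–Raphson from ψ₁ = 0.5:
  ψ₁ = 0.500: g = 0.0025, g' = -0.611 → ψ₁ = 0.504
Converged at ψ₁ = 0.504.
Drum-1 compositions:
  A: x = 0.121, y = 0.306
  B: x = 0.182, y = 0.377
  C: x = 0.454, y = 0.250
  D: x = 0.243, y = 0.068
Drum-2 feed = drum-1 liquid: z₂ = (0.1208, 0.1819, 0.4540, 0.2433).
Drum 2:
Iterate (Newton) starting at ψ₂ = 0.5:
  ψ₂ = 0.500: g = 0.1168, g' = -0.532 → ψ₂ = 0.720
  ψ₂ = 0.720: g = 0.0117, g' = -0.446 → ψ₂ = 0.746
Converged at ψ₂ = 0.746.
  A: x = 0.036, y = 0.150
  B: x = 0.066, y = 0.221
  C: x = 0.491, y = 0.442
  D: x = 0.407, y = 0.187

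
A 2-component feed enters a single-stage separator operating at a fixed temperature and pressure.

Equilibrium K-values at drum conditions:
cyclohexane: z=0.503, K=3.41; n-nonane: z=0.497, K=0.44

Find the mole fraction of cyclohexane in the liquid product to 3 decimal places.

Let β = V/F and solve Σ zᵢ(Kᵢ−1)/(1+β(Kᵢ−1)) = 0.
g(0) = ΣzᵢKᵢ − 1 = 0.934 and g(1) = 1 − Σzᵢ/Kᵢ = -0.277, so a root lies in (0, 1).
Iterate (Newton) starting at β = 0.56:
  β = 0.560: g = 0.1105, g' = -0.860 → β = 0.688
  β = 0.688: g = 0.0029, g' = -0.826 → β = 0.692
Converged at β = 0.692.
Compositions from xᵢ = zᵢ/(1+β(Kᵢ−1)), yᵢ = Kᵢxᵢ:
  cyclohexane: x = 0.189, y = 0.643
  n-nonane: x = 0.811, y = 0.357

x_cyclohexane = 0.189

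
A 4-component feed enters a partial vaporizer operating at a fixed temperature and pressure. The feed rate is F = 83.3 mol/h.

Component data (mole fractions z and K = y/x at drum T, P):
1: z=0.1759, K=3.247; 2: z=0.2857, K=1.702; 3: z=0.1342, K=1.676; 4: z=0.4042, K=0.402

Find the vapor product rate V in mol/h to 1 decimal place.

V = 49.6 mol/h

Material balance + equilibrium reduce to Σ zᵢ(Kᵢ−1)/(1+ψ(Kᵢ−1)) = 0.
Check two-phase: ΣzᵢKᵢ = 1.4448 > 1 and Σzᵢ/Kᵢ = 1.3076 > 1, so g(0) = 0.4448 > 0 and g(1) = -0.3076 < 0.
Iterate (Newton) starting at ψ = 0.5:
  ψ = 0.5000: g = 0.05758, g' = -0.6025 → ψ = 0.5956
  ψ = 0.5956: g = -0.00027, g' = -0.6123 → ψ = 0.5951
Converged at ψ = 0.5951.
Then V = ψ·F = 0.5951·83.3 = 49.6 mol/h and L = F − V = 33.7 mol/h.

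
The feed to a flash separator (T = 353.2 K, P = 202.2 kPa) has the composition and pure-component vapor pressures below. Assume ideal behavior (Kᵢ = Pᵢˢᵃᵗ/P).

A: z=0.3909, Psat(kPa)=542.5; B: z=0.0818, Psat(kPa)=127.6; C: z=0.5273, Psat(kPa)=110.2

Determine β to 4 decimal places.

Raoult's law: Kᵢ = Pᵢˢᵃᵗ/P = Pᵢˢᵃᵗ/202.2.
  K_A = 542.5/202.2 = 2.682987, K_B = 127.6/202.2 = 0.631058, K_C = 110.2/202.2 = 0.545005
Newton iteration, β⁰ = 0.51:
  β = 0.5100: g = 0.00443, g' = -0.5226 → β = 0.5185
Converged at β = 0.5185.

β = 0.5185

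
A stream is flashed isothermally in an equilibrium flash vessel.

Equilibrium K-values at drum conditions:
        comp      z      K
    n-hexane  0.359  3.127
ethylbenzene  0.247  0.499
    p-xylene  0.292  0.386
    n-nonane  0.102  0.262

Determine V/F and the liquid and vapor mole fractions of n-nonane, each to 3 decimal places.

V/F = 0.304, x_n-nonane = 0.132, y_n-nonane = 0.034

Rachford–Rice: g(V/F) = Σ zᵢ(Kᵢ−1)/(1+V/F(Kᵢ−1)) = 0.
g(0) = ΣzᵢKᵢ − 1 = 0.385 and g(1) = 1 − Σzᵢ/Kᵢ = -0.756, so a root lies in (0, 1).
Iterate (Newton) starting at V/F = 0.53:
  V/F = 0.530: g = -0.1989, g' = -0.866 → V/F = 0.300
  V/F = 0.300: g = 0.0039, g' = -0.948 → V/F = 0.304
Converged at V/F = 0.304.
Compositions from xᵢ = zᵢ/(1+V/F(Kᵢ−1)), yᵢ = Kᵢxᵢ:
  n-hexane: x = 0.218, y = 0.682
  ethylbenzene: x = 0.291, y = 0.145
  p-xylene: x = 0.359, y = 0.139
  n-nonane: x = 0.132, y = 0.034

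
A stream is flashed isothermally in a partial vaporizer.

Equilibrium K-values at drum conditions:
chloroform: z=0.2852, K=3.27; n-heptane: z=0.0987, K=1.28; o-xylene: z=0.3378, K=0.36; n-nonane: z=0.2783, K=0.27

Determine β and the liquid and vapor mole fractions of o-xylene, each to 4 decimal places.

Material balance + equilibrium reduce to Σ zᵢ(Kᵢ−1)/(1+β(Kᵢ−1)) = 0.
Feasibility: ΣzᵢKᵢ = 1.2557, Σzᵢ/Kᵢ = 2.1334 — both > 1, two phases present.
Newton–Raphson from β = 0.56:
  β = 0.5600: g = -0.37166, g' = -1.0511 → β = 0.2064
  β = 0.2064: g = -0.02134, g' = -1.0776 → β = 0.1866
  β = 0.1866: g = 0.00031, g' = -1.1093 → β = 0.1869
Converged at β = 0.1869.
Compositions from xᵢ = zᵢ/(1+β(Kᵢ−1)), yᵢ = Kᵢxᵢ:
  chloroform: x = 0.2002, y = 0.6548
  n-heptane: x = 0.0938, y = 0.1201
  o-xylene: x = 0.3837, y = 0.1381
  n-nonane: x = 0.3223, y = 0.0870

β = 0.1869, x_o-xylene = 0.3837, y_o-xylene = 0.1381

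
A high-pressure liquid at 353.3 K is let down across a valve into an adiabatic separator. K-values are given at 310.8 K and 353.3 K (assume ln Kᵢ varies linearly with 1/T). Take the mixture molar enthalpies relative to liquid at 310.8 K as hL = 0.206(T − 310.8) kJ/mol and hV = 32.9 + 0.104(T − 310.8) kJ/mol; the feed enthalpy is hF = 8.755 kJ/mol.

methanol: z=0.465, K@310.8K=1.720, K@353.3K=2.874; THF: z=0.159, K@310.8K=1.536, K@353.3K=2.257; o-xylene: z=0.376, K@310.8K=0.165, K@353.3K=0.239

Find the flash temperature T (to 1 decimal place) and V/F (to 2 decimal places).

Adiabatic flash: solve Rachford–Rice at each trial T, then check hF = ψ·hV(T) + (1−ψ)·hL(T).
  T = 310.8 K: K = (1.720, 1.536, 0.165), RR gives ψ = 0.188, H_out = 6.179 kJ/mol
  T = 353.3 K: K = (2.874, 2.257, 0.239), RR gives ψ = 0.598, H_out = 25.835 kJ/mol
  T = 332.1 K: K = (2.262, 1.886, 0.201), RR gives ψ = 0.456, H_out = 18.404 kJ/mol
  T = 321.5 K: K = (1.983, 1.709, 0.183), RR gives ψ = 0.350, H_out = 13.333 kJ/mol
  T = 316.1 K: K = (1.848, 1.621, 0.174), RR gives ψ = 0.278, H_out = 10.079 kJ/mol
  T = 313.5 K: K = (1.784, 1.579, 0.169), RR gives ψ = 0.237, H_out = 8.272 kJ/mol
  T = 314.8 K: K = (1.816, 1.600, 0.172), RR gives ψ = 0.258, H_out = 9.199 kJ/mol
Linear interpolation between T = 313.5 (H_out = 8.272) and T = 314.8 (H_out = 9.199) on hF = 8.755 gives T ≈ 314.2 K, at which ψ = 0.25.

T = 314.2 K, V/F = 0.25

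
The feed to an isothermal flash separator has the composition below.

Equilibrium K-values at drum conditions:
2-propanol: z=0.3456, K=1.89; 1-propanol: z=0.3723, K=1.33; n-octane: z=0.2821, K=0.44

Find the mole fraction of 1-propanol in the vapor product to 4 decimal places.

y_1-propanol = 0.3941

Rachford–Rice: g(V/F) = Σ zᵢ(Kᵢ−1)/(1+V/F(Kᵢ−1)) = 0.
Feasibility: ΣzᵢKᵢ = 1.2725, Σzᵢ/Kᵢ = 1.1039 — both > 1, two phases present.
Newton iteration, V/F⁰ = 0.5:
  V/F = 0.5000: g = 0.09891, g' = -0.3316 → V/F = 0.7982
  V/F = 0.7982: g = -0.00861, g' = -0.4083 → V/F = 0.7772
  V/F = 0.7772: g = -0.00010, g' = -0.3987 → V/F = 0.7769
Converged at V/F = 0.7769.
Compositions from xᵢ = zᵢ/(1+V/F(Kᵢ−1)), yᵢ = Kᵢxᵢ:
  2-propanol: x = 0.2043, y = 0.3862
  1-propanol: x = 0.2963, y = 0.3941
  n-octane: x = 0.4993, y = 0.2197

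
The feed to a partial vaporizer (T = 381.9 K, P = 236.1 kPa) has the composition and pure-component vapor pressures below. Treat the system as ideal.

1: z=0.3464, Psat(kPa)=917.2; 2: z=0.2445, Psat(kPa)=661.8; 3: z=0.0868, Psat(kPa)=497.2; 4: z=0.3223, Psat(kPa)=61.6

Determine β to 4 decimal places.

Raoult's law: Kᵢ = Pᵢˢᵃᵗ/P = Pᵢˢᵃᵗ/236.1.
  K_1 = 917.2/236.1 = 3.884795, K_2 = 661.8/236.1 = 2.803050, K_3 = 497.2/236.1 = 2.105887, K_4 = 61.6/236.1 = 0.260906
Rachford–Rice: g(β) = Σ zᵢ(Kᵢ−1)/(1+β(Kᵢ−1)) = 0.
g(0) = ΣzᵢKᵢ − 1 = 1.2979 and g(1) = 1 − Σzᵢ/Kᵢ = -0.4529, so a root lies in (0, 1).
Newton–Raphson from β = 0.5:
  β = 0.5000: g = 0.32496, g' = -1.1901 → β = 0.7731
  β = 0.7731: g = -0.01047, g' = -1.4041 → β = 0.7656
Converged at β = 0.7656.

β = 0.7656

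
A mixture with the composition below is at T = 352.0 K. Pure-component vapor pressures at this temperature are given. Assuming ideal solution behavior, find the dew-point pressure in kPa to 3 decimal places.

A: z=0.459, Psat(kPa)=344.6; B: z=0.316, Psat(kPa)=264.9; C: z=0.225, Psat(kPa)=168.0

Pdew = 258.788 kPa

At the dew point ψ → 1, so Σzᵢ/Kᵢ = 1 with Kᵢ = Pᵢˢᵃᵗ/P ⇒ 1/P = Σzᵢ/Pᵢˢᵃᵗ.
1/P = 0.459/344.6 + 0.316/264.9 + 0.225/168.0 = 0.003864 ⇒ P = 258.788 kPa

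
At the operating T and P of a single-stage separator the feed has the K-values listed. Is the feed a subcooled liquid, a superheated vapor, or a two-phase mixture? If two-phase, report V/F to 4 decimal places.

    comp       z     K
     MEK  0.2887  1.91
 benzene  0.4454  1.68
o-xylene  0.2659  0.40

two-phase, V/F = 0.8755

ΣzᵢKᵢ = 1.4060; Σzᵢ/Kᵢ = 1.0810.
Both exceed 1, so a two-phase solution exists.
Let ψ = V/F and solve Σ zᵢ(Kᵢ−1)/(1+ψ(Kᵢ−1)) = 0.
Newton iteration, ψ⁰ = 0.31:
  ψ = 0.3100: g = 0.25906, g' = -0.4304 → ψ = 0.9119
  ψ = 0.9119: g = -0.02178, g' = -0.6166 → ψ = 0.8766
  ψ = 0.8766: g = -0.00065, g' = -0.5808 → ψ = 0.8755
Converged at ψ = 0.8755.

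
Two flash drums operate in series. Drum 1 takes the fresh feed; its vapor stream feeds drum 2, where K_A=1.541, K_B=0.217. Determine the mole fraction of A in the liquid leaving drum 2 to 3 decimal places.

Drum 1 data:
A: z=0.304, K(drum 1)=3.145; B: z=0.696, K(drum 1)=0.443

x_A (drum 2) = 0.591

Drum 1:
Let ψ₁ = V/F and solve Σ zᵢ(Kᵢ−1)/(1+ψ₁(Kᵢ−1)) = 0.
g(0) = ΣzᵢKᵢ − 1 = 0.264 and g(1) = 1 − Σzᵢ/Kᵢ = -0.668, so a root lies in (0, 1).
Binary case is linear: z₁(K₁−1)(1+ψ₁(K₂−1)) + z₂(K₂−1)(1+ψ₁(K₁−1)) = 0
⇒ ψ₁ = [z₁(K₁−1)+z₂(K₂−1)] / [−(K₁−1)(K₂−1)] = 0.2644/1.1948 = 0.221
Drum-1 compositions:
  A: x = 0.206, y = 0.648
  B: x = 0.794, y = 0.352
Drum-2 feed = drum-1 vapor: z₂ = (0.6483, 0.3517).
Drum 2:
Let ψ₂ = V/F and solve Σ zᵢ(Kᵢ−1)/(1+ψ₂(Kᵢ−1)) = 0.
Feasibility: ΣzᵢKᵢ = 1.075, Σzᵢ/Kᵢ = 2.041 — both > 1, two phases present.
Binary case is linear: z₁(K₁−1)(1+ψ₂(K₂−1)) + z₂(K₂−1)(1+ψ₂(K₁−1)) = 0
⇒ ψ₂ = [z₁(K₁−1)+z₂(K₂−1)] / [−(K₁−1)(K₂−1)] = 0.0754/0.4236 = 0.178
  A: x = 0.591, y = 0.911
  B: x = 0.409, y = 0.089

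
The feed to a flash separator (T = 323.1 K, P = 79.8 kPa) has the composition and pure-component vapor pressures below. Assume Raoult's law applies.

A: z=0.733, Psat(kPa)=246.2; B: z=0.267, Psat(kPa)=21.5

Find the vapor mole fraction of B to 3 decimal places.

Raoult's law: Kᵢ = Pᵢˢᵃᵗ/P = Pᵢˢᵃᵗ/79.8.
  K_A = 246.2/79.8 = 3.08521, K_B = 21.5/79.8 = 0.26942
Material balance + equilibrium reduce to Σ zᵢ(Kᵢ−1)/(1+ψ(Kᵢ−1)) = 0.
Feasibility: ΣzᵢKᵢ = 2.333, Σzᵢ/Kᵢ = 1.229 — both > 1, two phases present.
Binary case is linear: z₁(K₁−1)(1+ψ(K₂−1)) + z₂(K₂−1)(1+ψ(K₁−1)) = 0
⇒ ψ = [z₁(K₁−1)+z₂(K₂−1)] / [−(K₁−1)(K₂−1)] = 1.3334/1.5234 = 0.875
Compositions from xᵢ = zᵢ/(1+ψ(Kᵢ−1)), yᵢ = Kᵢxᵢ:
  A: x = 0.259, y = 0.800
  B: x = 0.741, y = 0.200

y_B = 0.200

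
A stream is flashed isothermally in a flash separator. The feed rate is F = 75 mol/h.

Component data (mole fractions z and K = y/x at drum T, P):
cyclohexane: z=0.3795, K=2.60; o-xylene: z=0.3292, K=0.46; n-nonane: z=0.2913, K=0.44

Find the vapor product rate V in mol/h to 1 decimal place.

V = 22.7 mol/h

Material balance + equilibrium reduce to Σ zᵢ(Kᵢ−1)/(1+V/F(Kᵢ−1)) = 0.
g(0) = ΣzᵢKᵢ − 1 = 0.2663 and g(1) = 1 − Σzᵢ/Kᵢ = -0.5237, so a root lies in (0, 1).
Newton iteration, V/F⁰ = 0.49:
  V/F = 0.4900: g = -0.12619, g' = -0.6563 → V/F = 0.2977
  V/F = 0.2977: g = 0.00370, g' = -0.7136 → V/F = 0.3029
Converged at V/F = 0.3029.
Then V = V/F·F = 0.3029·75 = 22.7 mol/h and L = F − V = 52.3 mol/h.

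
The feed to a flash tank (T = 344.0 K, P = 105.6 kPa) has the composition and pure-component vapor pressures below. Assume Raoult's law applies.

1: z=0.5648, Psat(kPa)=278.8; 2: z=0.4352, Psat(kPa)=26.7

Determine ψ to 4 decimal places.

ψ = 0.4906

Raoult's law: Kᵢ = Pᵢˢᵃᵗ/P = Pᵢˢᵃᵗ/105.6.
  K_1 = 278.8/105.6 = 2.640152, K_2 = 26.7/105.6 = 0.252841
Material balance + equilibrium reduce to Σ zᵢ(Kᵢ−1)/(1+ψ(Kᵢ−1)) = 0.
Feasibility: ΣzᵢKᵢ = 1.6012, Σzᵢ/Kᵢ = 1.9352 — both > 1, two phases present.
Newton–Raphson from ψ = 0.64:
  ψ = 0.6400: g = -0.17119, g' = -1.2539 → ψ = 0.5035
  ψ = 0.5035: g = -0.01386, g' = -1.0801 → ψ = 0.4906
Converged at ψ = 0.4906.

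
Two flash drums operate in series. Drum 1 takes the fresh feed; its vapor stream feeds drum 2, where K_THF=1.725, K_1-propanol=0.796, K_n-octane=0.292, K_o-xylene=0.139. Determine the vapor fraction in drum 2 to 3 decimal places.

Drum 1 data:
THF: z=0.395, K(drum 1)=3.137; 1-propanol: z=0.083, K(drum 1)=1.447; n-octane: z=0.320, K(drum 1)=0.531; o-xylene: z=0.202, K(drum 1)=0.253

V/F (drum 2) = 0.377

Drum 1:
Iterate (Newton) starting at ψ₁ = 0.32:
  ψ₁ = 0.320: g = 0.1589, g' = -0.941 → ψ₁ = 0.489
  ψ₁ = 0.489: g = 0.0109, g' = -0.841 → ψ₁ = 0.502
Converged at ψ₁ = 0.502.
Drum-1 compositions:
  THF: x = 0.191, y = 0.598
  1-propanol: x = 0.068, y = 0.098
  n-octane: x = 0.418, y = 0.222
  o-xylene: x = 0.323, y = 0.082
Drum-2 feed = drum-1 vapor: z₂ = (0.5979, 0.0981, 0.2222, 0.0817).
Drum 2:
Material balance + equilibrium reduce to Σ zᵢ(Kᵢ−1)/(1+ψ₂(Kᵢ−1)) = 0.
g(0) = ΣzᵢKᵢ − 1 = 0.186 and g(1) = 1 − Σzᵢ/Kᵢ = -0.819, so a root lies in (0, 1).
Newton–Raphson from ψ₂ = 0.34:
  ψ₂ = 0.340: g = 0.0196, g' = -0.521 → ψ₂ = 0.377
Converged at ψ₂ = 0.377.
  THF: x = 0.470, y = 0.810
  1-propanol: x = 0.106, y = 0.085
  n-octane: x = 0.303, y = 0.089
  o-xylene: x = 0.121, y = 0.017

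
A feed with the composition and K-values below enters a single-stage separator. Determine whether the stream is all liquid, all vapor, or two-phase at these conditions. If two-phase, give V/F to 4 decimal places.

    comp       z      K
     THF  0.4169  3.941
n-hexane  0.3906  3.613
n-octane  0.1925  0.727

ΣzᵢKᵢ = 3.1942; Σzᵢ/Kᵢ = 0.4787.
Since Σzᵢ/Kᵢ < 1 the mixture is above its dew point — single vapor phase.

all vapor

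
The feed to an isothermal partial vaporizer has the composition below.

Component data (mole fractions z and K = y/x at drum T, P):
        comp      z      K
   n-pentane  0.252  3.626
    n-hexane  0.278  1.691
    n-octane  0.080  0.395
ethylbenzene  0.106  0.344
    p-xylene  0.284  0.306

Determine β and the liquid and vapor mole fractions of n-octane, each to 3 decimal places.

β = 0.448, x_n-octane = 0.110, y_n-octane = 0.043

Material balance + equilibrium reduce to Σ zᵢ(Kᵢ−1)/(1+β(Kᵢ−1)) = 0.
Feasibility: ΣzᵢKᵢ = 1.539, Σzᵢ/Kᵢ = 1.673 — both > 1, two phases present.
Iterate (Newton) starting at β = 0.56:
  β = 0.560: g = -0.0991, g' = -0.901 → β = 0.450
  β = 0.450: g = -0.0018, g' = -0.879 → β = 0.448
Converged at β = 0.448.
Compositions from xᵢ = zᵢ/(1+β(Kᵢ−1)), yᵢ = Kᵢxᵢ:
  n-pentane: x = 0.116, y = 0.420
  n-hexane: x = 0.212, y = 0.359
  n-octane: x = 0.110, y = 0.043
  ethylbenzene: x = 0.150, y = 0.052
  p-xylene: x = 0.412, y = 0.126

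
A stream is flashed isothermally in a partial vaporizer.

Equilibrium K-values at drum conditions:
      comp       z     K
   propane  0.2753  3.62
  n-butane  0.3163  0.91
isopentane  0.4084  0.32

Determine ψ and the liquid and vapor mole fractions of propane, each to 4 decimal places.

ψ = 0.3293, x_propane = 0.1478, y_propane = 0.5350

Let ψ = V/F and solve Σ zᵢ(Kᵢ−1)/(1+ψ(Kᵢ−1)) = 0.
Feasibility: ΣzᵢKᵢ = 1.4151, Σzᵢ/Kᵢ = 1.6999 — both > 1, two phases present.
Newton–Raphson from ψ = 0.36:
  ψ = 0.3600: g = -0.02597, g' = -0.8343 → ψ = 0.3289
  ψ = 0.3289: g = 0.00040, g' = -0.8613 → ψ = 0.3293
Converged at ψ = 0.3293.
Compositions from xᵢ = zᵢ/(1+ψ(Kᵢ−1)), yᵢ = Kᵢxᵢ:
  propane: x = 0.1478, y = 0.5350
  n-butane: x = 0.3260, y = 0.2966
  isopentane: x = 0.5263, y = 0.1684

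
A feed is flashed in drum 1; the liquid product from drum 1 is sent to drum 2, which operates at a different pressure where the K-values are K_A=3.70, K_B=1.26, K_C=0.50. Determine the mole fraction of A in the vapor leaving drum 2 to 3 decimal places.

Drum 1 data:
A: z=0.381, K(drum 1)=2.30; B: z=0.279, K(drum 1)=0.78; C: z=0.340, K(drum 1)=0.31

y_A (drum 2) = 0.356

Drum 1:
Rachford–Rice: g(ψ₁) = Σ zᵢ(Kᵢ−1)/(1+ψ₁(Kᵢ−1)) = 0.
Check two-phase: ΣzᵢKᵢ = 1.199 > 1 and Σzᵢ/Kᵢ = 1.620 > 1, so g(0) = 0.199 > 0 and g(1) = -0.620 < 0.
Newton iteration, ψ₁⁰ = 0.5:
  ψ₁ = 0.500: g = -0.1270, g' = -0.631 → ψ₁ = 0.299
  ψ₁ = 0.299: g = -0.0045, g' = -0.606 → ψ₁ = 0.291
Converged at ψ₁ = 0.291.
Drum-1 compositions:
  A: x = 0.276, y = 0.636
  B: x = 0.298, y = 0.233
  C: x = 0.426, y = 0.132
Drum-2 feed = drum-1 liquid: z₂ = (0.2763, 0.2981, 0.4256).
Drum 2:
Material balance + equilibrium reduce to Σ zᵢ(Kᵢ−1)/(1+ψ₂(Kᵢ−1)) = 0.
g(0) = ΣzᵢKᵢ − 1 = 0.611 and g(1) = 1 − Σzᵢ/Kᵢ = -0.162, so a root lies in (0, 1).
Newton–Raphson from ψ₂ = 0.64:
  ψ₂ = 0.640: g = 0.0270, g' = -0.516 → ψ₂ = 0.692
  ψ₂ = 0.692: g = 0.0002, g' = -0.508 → ψ₂ = 0.693
Converged at ψ₂ = 0.693.
  A: x = 0.096, y = 0.356
  B: x = 0.253, y = 0.318
  C: x = 0.651, y = 0.326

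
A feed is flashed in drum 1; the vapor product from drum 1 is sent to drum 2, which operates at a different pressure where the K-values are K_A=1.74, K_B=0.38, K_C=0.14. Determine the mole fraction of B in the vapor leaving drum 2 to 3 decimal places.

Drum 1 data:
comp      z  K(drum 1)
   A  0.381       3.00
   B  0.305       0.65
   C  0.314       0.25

y_B (drum 2) = 0.124

Drum 1:
Let ψ₁ = V/F and solve Σ zᵢ(Kᵢ−1)/(1+ψ₁(Kᵢ−1)) = 0.
g(0) = ΣzᵢKᵢ − 1 = 0.420 and g(1) = 1 − Σzᵢ/Kᵢ = -0.852, so a root lies in (0, 1).
Newton–Raphson from ψ₁ = 0.5:
  ψ₁ = 0.500: g = -0.1252, g' = -0.888 → ψ₁ = 0.359
  ψ₁ = 0.359: g = -0.0008, g' = -0.896 → ψ₁ = 0.358
Converged at ψ₁ = 0.358.
Drum-1 compositions:
  A: x = 0.222, y = 0.666
  B: x = 0.349, y = 0.227
  C: x = 0.429, y = 0.107
Drum-2 feed = drum-1 vapor: z₂ = (0.6660, 0.2267, 0.1073).
Drum 2:
Newton–Raphson from ψ₂ = 0.5:
  ψ₂ = 0.500: g = -0.0058, g' = -0.622 → ψ₂ = 0.491
Converged at ψ₂ = 0.491.
  A: x = 0.489, y = 0.850
  B: x = 0.326, y = 0.124
  C: x = 0.186, y = 0.026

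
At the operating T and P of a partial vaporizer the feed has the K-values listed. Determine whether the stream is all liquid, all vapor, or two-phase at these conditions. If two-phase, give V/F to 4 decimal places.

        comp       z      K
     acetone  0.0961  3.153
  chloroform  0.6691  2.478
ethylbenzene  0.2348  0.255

ΣzᵢKᵢ = 2.0209; Σzᵢ/Kᵢ = 1.2213.
Both exceed 1, so a two-phase solution exists.
Rachford–Rice: g(ψ) = Σ zᵢ(Kᵢ−1)/(1+ψ(Kᵢ−1)) = 0.
Iterate (Newton) starting at ψ = 0.5:
  ψ = 0.5000: g = 0.38955, g' = -0.9176 → ψ = 0.9245
  ψ = 0.9245: g = -0.07498, g' = -1.6562 → ψ = 0.8793
  ψ = 0.8793: g = -0.00553, g' = -1.4248 → ψ = 0.8754
Converged at ψ = 0.8754.

two-phase, V/F = 0.8754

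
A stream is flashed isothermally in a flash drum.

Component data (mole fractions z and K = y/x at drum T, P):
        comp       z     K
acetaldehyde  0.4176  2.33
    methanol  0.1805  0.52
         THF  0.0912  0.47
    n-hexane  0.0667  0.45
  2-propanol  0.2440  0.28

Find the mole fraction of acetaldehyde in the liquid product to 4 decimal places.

x_acetaldehyde = 0.3109

Newton–Raphson from ψ = 0.5:
  ψ = 0.5000: g = -0.17128, g' = -0.7331 → ψ = 0.2663
  ψ = 0.2663: g = -0.00584, g' = -0.7135 → ψ = 0.2582
Converged at ψ = 0.2582.
Compositions from xᵢ = zᵢ/(1+ψ(Kᵢ−1)), yᵢ = Kᵢxᵢ:
  acetaldehyde: x = 0.3109, y = 0.7243
  methanol: x = 0.2060, y = 0.1071
  THF: x = 0.1057, y = 0.0497
  n-hexane: x = 0.0777, y = 0.0350
  2-propanol: x = 0.2997, y = 0.0839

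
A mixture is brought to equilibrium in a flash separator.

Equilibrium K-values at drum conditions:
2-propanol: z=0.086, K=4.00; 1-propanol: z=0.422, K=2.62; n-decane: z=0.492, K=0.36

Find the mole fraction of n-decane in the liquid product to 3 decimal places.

x_n-decane = 0.737

Let ψ = V/F and solve Σ zᵢ(Kᵢ−1)/(1+ψ(Kᵢ−1)) = 0.
Feasibility: ΣzᵢKᵢ = 1.627, Σzᵢ/Kᵢ = 1.549 — both > 1, two phases present.
Newton–Raphson from ψ = 0.5:
  ψ = 0.500: g = 0.0178, g' = -0.898 → ψ = 0.520
Converged at ψ = 0.520.
Compositions from xᵢ = zᵢ/(1+ψ(Kᵢ−1)), yᵢ = Kᵢxᵢ:
  2-propanol: x = 0.034, y = 0.134
  1-propanol: x = 0.229, y = 0.600
  n-decane: x = 0.737, y = 0.265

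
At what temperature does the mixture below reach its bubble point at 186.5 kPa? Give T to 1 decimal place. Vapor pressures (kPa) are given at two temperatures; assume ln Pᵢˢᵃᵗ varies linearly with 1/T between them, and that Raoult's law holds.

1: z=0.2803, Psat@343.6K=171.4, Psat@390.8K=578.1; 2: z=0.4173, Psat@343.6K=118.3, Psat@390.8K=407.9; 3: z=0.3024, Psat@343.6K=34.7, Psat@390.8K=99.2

T = 363.4 K

Bubble-point temperature: ΣzᵢPᵢˢᵃᵗ(T) = P. Interpolate ln Pᵢˢᵃᵗ = aᵢ + bᵢ/T.
  T = 343.6 K: ΣzᵢPᵢˢᵃᵗ = 107.90 kPa
  T = 390.8 K: ΣzᵢPᵢˢᵃᵗ = 362.26 kPa
  T = 367.2 K: ΣzᵢPᵢˢᵃᵗ = 205.49 kPa
  T = 355.4 K: ΣzᵢPᵢˢᵃᵗ = 150.49 kPa
  T = 361.3 K: ΣzᵢPᵢˢᵃᵗ = 176.30 kPa
  T = 364.2 K: ΣzᵢPᵢˢᵃᵗ = 190.20 kPa
Interpolating between 361.3 K and 364.2 K gives T ≈ 363.4 K.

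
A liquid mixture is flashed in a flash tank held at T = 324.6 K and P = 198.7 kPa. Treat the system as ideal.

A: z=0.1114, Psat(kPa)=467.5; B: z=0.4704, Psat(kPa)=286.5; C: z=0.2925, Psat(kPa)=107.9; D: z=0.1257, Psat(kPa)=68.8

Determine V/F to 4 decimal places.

Raoult's law: Kᵢ = Pᵢˢᵃᵗ/P = Pᵢˢᵃᵗ/198.7.
  K_A = 467.5/198.7 = 2.352793, K_B = 286.5/198.7 = 1.441872, K_C = 107.9/198.7 = 0.543030, K_D = 68.8/198.7 = 0.346251
Rachford–Rice: g(V/F) = Σ zᵢ(Kᵢ−1)/(1+V/F(Kᵢ−1)) = 0.
Feasibility: ΣzᵢKᵢ = 1.1427, Σzᵢ/Kᵢ = 1.2753 — both > 1, two phases present.
Newton–Raphson from V/F = 0.5:
  V/F = 0.5000: g = -0.03519, g' = -0.3553 → V/F = 0.4010
  V/F = 0.4010: g = -0.00074, g' = -0.3422 → V/F = 0.3988
Converged at V/F = 0.3988.

V/F = 0.3988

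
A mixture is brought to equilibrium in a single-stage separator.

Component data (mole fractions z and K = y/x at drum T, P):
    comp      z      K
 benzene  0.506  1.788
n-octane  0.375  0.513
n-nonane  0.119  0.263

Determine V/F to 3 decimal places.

V/F = 0.291

Material balance + equilibrium reduce to Σ zᵢ(Kᵢ−1)/(1+V/F(Kᵢ−1)) = 0.
Check two-phase: ΣzᵢKᵢ = 1.128 > 1 and Σzᵢ/Kᵢ = 1.466 > 1, so g(0) = 0.128 > 0 and g(1) = -0.466 < 0.
Iterate (Newton) starting at V/F = 0.5:
  V/F = 0.500: g = -0.0943, g' = -0.479 → V/F = 0.303
  V/F = 0.303: g = -0.0054, g' = -0.434 → V/F = 0.291
Converged at V/F = 0.291.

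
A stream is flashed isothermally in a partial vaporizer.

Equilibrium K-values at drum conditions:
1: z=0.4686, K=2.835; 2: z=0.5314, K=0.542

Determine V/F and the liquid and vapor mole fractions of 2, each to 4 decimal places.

Rachford–Rice: g(V/F) = Σ zᵢ(Kᵢ−1)/(1+V/F(Kᵢ−1)) = 0.
g(0) = ΣzᵢKᵢ − 1 = 0.6165 and g(1) = 1 − Σzᵢ/Kᵢ = -0.1457, so a root lies in (0, 1).
Binary case is linear: z₁(K₁−1)(1+V/F(K₂−1)) + z₂(K₂−1)(1+V/F(K₁−1)) = 0
⇒ V/F = [z₁(K₁−1)+z₂(K₂−1)] / [−(K₁−1)(K₂−1)] = 0.61650/0.84043 = 0.7336
Compositions from xᵢ = zᵢ/(1+V/F(Kᵢ−1)), yᵢ = Kᵢxᵢ:
  1: x = 0.1997, y = 0.5663
  2: x = 0.8003, y = 0.4337

V/F = 0.7336, x_2 = 0.8003, y_2 = 0.4337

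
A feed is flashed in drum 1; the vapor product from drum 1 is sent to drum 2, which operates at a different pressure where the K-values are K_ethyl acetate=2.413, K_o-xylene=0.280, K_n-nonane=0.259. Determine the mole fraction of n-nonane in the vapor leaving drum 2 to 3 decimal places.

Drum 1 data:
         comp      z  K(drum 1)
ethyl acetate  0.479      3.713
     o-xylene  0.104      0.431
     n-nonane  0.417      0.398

Drum 1:
Newton iteration, ψ₁⁰ = 0.69:
  ψ₁ = 0.690: g = -0.0743, g' = -0.961 → ψ₁ = 0.613
  ψ₁ = 0.613: g = -0.0004, g' = -0.956 → ψ₁ = 0.612
Converged at ψ₁ = 0.612.
Drum-1 compositions:
  ethyl acetate: x = 0.180, y = 0.668
  o-xylene: x = 0.160, y = 0.069
  n-nonane: x = 0.660, y = 0.263
Drum-2 feed = drum-1 vapor: z₂ = (0.6684, 0.0688, 0.2628).
Drum 2:
Material balance + equilibrium reduce to Σ zᵢ(Kᵢ−1)/(1+ψ₂(Kᵢ−1)) = 0.
Feasibility: ΣzᵢKᵢ = 1.700, Σzᵢ/Kᵢ = 1.537 — both > 1, two phases present.
Newton–Raphson from ψ₂ = 0.5:
  ψ₂ = 0.500: g = 0.1666, g' = -0.909 → ψ₂ = 0.683
  ψ₂ = 0.683: g = -0.0114, g' = -1.076 → ψ₂ = 0.673
Converged at ψ₂ = 0.673.
  ethyl acetate: x = 0.343, y = 0.827
  o-xylene: x = 0.133, y = 0.037
  n-nonane: x = 0.524, y = 0.136

y_n-nonane (drum 2) = 0.136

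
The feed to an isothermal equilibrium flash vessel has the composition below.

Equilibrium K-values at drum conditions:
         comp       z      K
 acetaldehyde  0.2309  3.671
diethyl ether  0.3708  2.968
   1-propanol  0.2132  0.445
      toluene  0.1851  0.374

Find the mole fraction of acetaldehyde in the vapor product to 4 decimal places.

Let β = V/F and solve Σ zᵢ(Kᵢ−1)/(1+β(Kᵢ−1)) = 0.
g(0) = ΣzᵢKᵢ − 1 = 1.1123 and g(1) = 1 − Σzᵢ/Kᵢ = -0.1619, so a root lies in (0, 1).
Iterate (Newton) starting at β = 0.64:
  β = 0.6400: g = 0.17375, g' = -0.8656 → β = 0.8407
  β = 0.8407: g = -0.00153, g' = -0.9143 → β = 0.8391
Converged at β = 0.8391.
Compositions from xᵢ = zᵢ/(1+β(Kᵢ−1)), yᵢ = Kᵢxᵢ:
  acetaldehyde: x = 0.0712, y = 0.2615
  diethyl ether: x = 0.1399, y = 0.4151
  1-propanol: x = 0.3990, y = 0.1776
  toluene: x = 0.3899, y = 0.1458

y_acetaldehyde = 0.2615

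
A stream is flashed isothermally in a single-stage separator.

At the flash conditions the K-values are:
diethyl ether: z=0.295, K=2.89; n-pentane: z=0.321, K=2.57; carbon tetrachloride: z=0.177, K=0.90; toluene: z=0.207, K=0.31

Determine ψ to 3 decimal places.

Newton–Raphson from ψ = 0.32:
  ψ = 0.320: g = 0.4813, g' = -0.924 → ψ = 0.841
  ψ = 0.841: g = 0.0729, g' = -0.866 → ψ = 0.925
  ψ = 0.925: g = -0.0061, g' = -1.027 → ψ = 0.919
Converged at ψ = 0.919.

ψ = 0.919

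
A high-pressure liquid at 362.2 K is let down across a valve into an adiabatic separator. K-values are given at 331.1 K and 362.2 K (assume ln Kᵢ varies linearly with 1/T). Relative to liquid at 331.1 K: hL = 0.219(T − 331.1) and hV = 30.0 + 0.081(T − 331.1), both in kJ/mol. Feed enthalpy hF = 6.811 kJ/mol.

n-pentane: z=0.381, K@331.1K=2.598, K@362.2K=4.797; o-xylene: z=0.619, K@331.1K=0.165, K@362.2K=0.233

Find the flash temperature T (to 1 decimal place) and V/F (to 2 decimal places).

Adiabatic flash: solve Rachford–Rice at each trial T, then check hF = ψ·hV(T) + (1−ψ)·hL(T).
  T = 331.1 K: K = (2.598, 0.165), RR gives ψ = 0.069, H_out = 2.068 kJ/mol
  T = 362.2 K: K = (4.797, 0.233), RR gives ψ = 0.334, H_out = 15.390 kJ/mol
  T = 346.6 K: K = (3.576, 0.197), RR gives ψ = 0.234, H_out = 9.926 kJ/mol
  T = 338.9 K: K = (3.062, 0.181), RR gives ψ = 0.165, H_out = 6.481 kJ/mol
  T = 342.8 K: K = (3.315, 0.189), RR gives ψ = 0.203, H_out = 8.312 kJ/mol
  T = 340.9 K: K = (3.190, 0.185), RR gives ψ = 0.185, H_out = 7.445 kJ/mol
Linear interpolation between T = 338.9 (H_out = 6.481) and T = 340.9 (H_out = 7.445) on hF = 6.811 gives T ≈ 339.6 K, at which ψ = 0.17.

T = 339.6 K, V/F = 0.17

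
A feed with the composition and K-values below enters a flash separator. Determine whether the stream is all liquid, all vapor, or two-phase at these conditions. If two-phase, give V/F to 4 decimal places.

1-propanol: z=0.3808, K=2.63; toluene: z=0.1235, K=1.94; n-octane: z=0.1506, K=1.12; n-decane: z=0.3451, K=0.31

two-phase, V/F = 0.5981

ΣzᵢKᵢ = 1.5167; Σzᵢ/Kᵢ = 1.4561.
Both exceed 1, so a two-phase solution exists.
Rachford–Rice: g(ψ) = Σ zᵢ(Kᵢ−1)/(1+ψ(Kᵢ−1)) = 0.
Iterate (Newton) starting at ψ = 0.5:
  ψ = 0.5000: g = 0.07447, g' = -0.7425 → ψ = 0.6003
  ψ = 0.6003: g = -0.00168, g' = -0.7837 → ψ = 0.5981
Converged at ψ = 0.5981.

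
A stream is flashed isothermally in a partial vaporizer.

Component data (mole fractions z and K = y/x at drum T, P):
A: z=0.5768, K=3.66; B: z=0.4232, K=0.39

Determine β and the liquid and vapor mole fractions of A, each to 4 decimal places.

β = 0.7865, x_A = 0.1865, y_A = 0.6828

Binary case is linear: z₁(K₁−1)(1+β(K₂−1)) + z₂(K₂−1)(1+β(K₁−1)) = 0
⇒ β = [z₁(K₁−1)+z₂(K₂−1)] / [−(K₁−1)(K₂−1)] = 1.27614/1.62260 = 0.7865
Compositions from xᵢ = zᵢ/(1+β(Kᵢ−1)), yᵢ = Kᵢxᵢ:
  A: x = 0.1865, y = 0.6828
  B: x = 0.8135, y = 0.3172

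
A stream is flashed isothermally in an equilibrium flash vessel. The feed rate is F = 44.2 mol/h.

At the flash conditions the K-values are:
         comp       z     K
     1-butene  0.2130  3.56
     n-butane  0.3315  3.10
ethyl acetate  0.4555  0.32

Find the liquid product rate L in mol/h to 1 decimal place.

Newton–Raphson from V/F = 0.5:
  V/F = 0.5000: g = 0.10944, g' = -1.0999 → V/F = 0.5995
  V/F = 0.5995: g = 0.00039, g' = -1.1041 → V/F = 0.5999
Converged at V/F = 0.5999.
Then V = V/F·F = 0.5999·44.2 = 26.5 mol/h and L = F − V = 17.7 mol/h.

L = 17.7 mol/h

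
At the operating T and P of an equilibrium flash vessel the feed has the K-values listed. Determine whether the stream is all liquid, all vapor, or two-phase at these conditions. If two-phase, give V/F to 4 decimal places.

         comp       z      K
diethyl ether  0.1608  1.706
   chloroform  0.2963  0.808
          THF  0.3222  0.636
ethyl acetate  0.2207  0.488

all liquid

ΣzᵢKᵢ = 0.8264; Σzᵢ/Kᵢ = 1.4198.
Since ΣzᵢKᵢ < 1 the mixture is below its bubble point — single liquid phase.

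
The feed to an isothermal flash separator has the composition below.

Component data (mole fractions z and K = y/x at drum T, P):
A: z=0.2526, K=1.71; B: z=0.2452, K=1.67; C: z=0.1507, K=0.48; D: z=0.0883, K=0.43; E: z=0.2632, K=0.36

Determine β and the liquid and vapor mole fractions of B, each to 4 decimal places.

β = 0.1133, x_B = 0.2279, y_B = 0.3806

Material balance + equilibrium reduce to Σ zᵢ(Kᵢ−1)/(1+β(Kᵢ−1)) = 0.
Check two-phase: ΣzᵢKᵢ = 1.0465 > 1 and Σzᵢ/Kᵢ = 1.5450 > 1, so g(0) = 0.0465 > 0 and g(1) = -0.5450 < 0.
Iterate (Newton) starting at β = 0.5:
  β = 0.5000: g = -0.16859, g' = -0.4948 → β = 0.1593
  β = 0.1593: g = -0.01880, g' = -0.4095 → β = 0.1134
  β = 0.1134: g = -0.00004, g' = -0.4083 → β = 0.1133
Converged at β = 0.1133.
Compositions from xᵢ = zᵢ/(1+β(Kᵢ−1)), yᵢ = Kᵢxᵢ:
  A: x = 0.2338, y = 0.3998
  B: x = 0.2279, y = 0.3806
  C: x = 0.1601, y = 0.0769
  D: x = 0.0944, y = 0.0406
  E: x = 0.2838, y = 0.1022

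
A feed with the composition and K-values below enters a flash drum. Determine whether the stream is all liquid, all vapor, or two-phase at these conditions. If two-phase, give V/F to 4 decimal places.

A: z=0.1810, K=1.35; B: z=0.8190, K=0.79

ΣzᵢKᵢ = 0.8914; Σzᵢ/Kᵢ = 1.1708.
Since ΣzᵢKᵢ < 1 the mixture is below its bubble point — single liquid phase.

all liquid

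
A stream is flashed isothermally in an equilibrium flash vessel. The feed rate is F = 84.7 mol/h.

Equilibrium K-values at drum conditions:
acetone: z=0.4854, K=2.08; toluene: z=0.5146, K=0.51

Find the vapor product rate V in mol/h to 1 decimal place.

V = 43.5 mol/h

Let ψ = V/F and solve Σ zᵢ(Kᵢ−1)/(1+ψ(Kᵢ−1)) = 0.
Feasibility: ΣzᵢKᵢ = 1.2721, Σzᵢ/Kᵢ = 1.2424 — both > 1, two phases present.
Binary case is linear: z₁(K₁−1)(1+ψ(K₂−1)) + z₂(K₂−1)(1+ψ(K₁−1)) = 0
⇒ ψ = [z₁(K₁−1)+z₂(K₂−1)] / [−(K₁−1)(K₂−1)] = 0.27208/0.52920 = 0.5141
Then V = ψ·F = 0.5141·84.7 = 43.5 mol/h and L = F − V = 41.2 mol/h.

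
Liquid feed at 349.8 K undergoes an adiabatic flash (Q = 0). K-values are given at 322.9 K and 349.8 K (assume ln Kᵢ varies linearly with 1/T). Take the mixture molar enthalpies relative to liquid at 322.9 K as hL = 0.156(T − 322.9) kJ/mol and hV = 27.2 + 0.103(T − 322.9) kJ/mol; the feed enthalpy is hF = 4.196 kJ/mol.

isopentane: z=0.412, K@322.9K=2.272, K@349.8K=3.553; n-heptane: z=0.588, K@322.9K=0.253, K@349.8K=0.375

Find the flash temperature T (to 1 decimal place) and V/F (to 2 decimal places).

T = 325.8 K, V/F = 0.14

Adiabatic flash: solve Rachford–Rice at each trial T, then check hF = ψ·hV(T) + (1−ψ)·hL(T).
  T = 322.9 K: K = (2.272, 0.253), RR gives ψ = 0.089, H_out = 2.428 kJ/mol
  T = 349.8 K: K = (3.553, 0.375), RR gives ψ = 0.429, H_out = 15.251 kJ/mol
  T = 336.4 K: K = (2.869, 0.311), RR gives ψ = 0.283, H_out = 9.604 kJ/mol
  T = 329.6 K: K = (2.557, 0.281), RR gives ψ = 0.195, H_out = 6.285 kJ/mol
  T = 326.2 K: K = (2.410, 0.266), RR gives ψ = 0.145, H_out = 4.421 kJ/mol
  T = 324.5 K: K = (2.338, 0.259), RR gives ψ = 0.117, H_out = 3.420 kJ/mol
Linear interpolation between T = 324.5 (H_out = 3.420) and T = 326.2 (H_out = 4.421) on hF = 4.196 gives T ≈ 325.8 K, at which ψ = 0.14.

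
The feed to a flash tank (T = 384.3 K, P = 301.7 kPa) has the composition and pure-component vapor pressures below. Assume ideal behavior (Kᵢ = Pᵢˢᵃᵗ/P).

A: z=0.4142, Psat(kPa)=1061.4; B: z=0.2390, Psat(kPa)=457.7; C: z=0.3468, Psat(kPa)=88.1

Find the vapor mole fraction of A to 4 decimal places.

y_A = 0.5361

Raoult's law: Kᵢ = Pᵢˢᵃᵗ/P = Pᵢˢᵃᵗ/301.7.
  K_A = 1061.4/301.7 = 3.518064, K_B = 457.7/301.7 = 1.517070, K_C = 88.1/301.7 = 0.292012
Let β = V/F and solve Σ zᵢ(Kᵢ−1)/(1+β(Kᵢ−1)) = 0.
Feasibility: ΣzᵢKᵢ = 1.9210, Σzᵢ/Kᵢ = 1.4629 — both > 1, two phases present.
Newton–Raphson from β = 0.69:
  β = 0.6900: g = -0.00794, g' = -1.0496 → β = 0.6824
Converged at β = 0.6824.
Compositions from xᵢ = zᵢ/(1+β(Kᵢ−1)), yᵢ = Kᵢxᵢ:
  A: x = 0.1524, y = 0.5361
  B: x = 0.1767, y = 0.2680
  C: x = 0.6710, y = 0.1959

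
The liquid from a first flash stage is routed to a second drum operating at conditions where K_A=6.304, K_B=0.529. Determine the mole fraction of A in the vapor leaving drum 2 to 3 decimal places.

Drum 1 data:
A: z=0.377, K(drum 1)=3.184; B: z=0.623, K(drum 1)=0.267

Drum 1:
Rachford–Rice: g(ψ₁) = Σ zᵢ(Kᵢ−1)/(1+ψ₁(Kᵢ−1)) = 0.
Feasibility: ΣzᵢKᵢ = 1.367, Σzᵢ/Kᵢ = 2.452 — both > 1, two phases present.
Binary case is linear: z₁(K₁−1)(1+ψ₁(K₂−1)) + z₂(K₂−1)(1+ψ₁(K₁−1)) = 0
⇒ ψ₁ = [z₁(K₁−1)+z₂(K₂−1)] / [−(K₁−1)(K₂−1)] = 0.3667/1.6009 = 0.229
Drum-1 compositions:
  A: x = 0.251, y = 0.800
  B: x = 0.749, y = 0.200
Drum-2 feed = drum-1 liquid: z₂ = (0.2513, 0.7487).
Drum 2:
Material balance + equilibrium reduce to Σ zᵢ(Kᵢ−1)/(1+ψ₂(Kᵢ−1)) = 0.
Check two-phase: ΣzᵢKᵢ = 1.980 > 1 and Σzᵢ/Kᵢ = 1.455 > 1, so g(0) = 0.980 > 0 and g(1) = -0.455 < 0.
Binary case is linear: z₁(K₁−1)(1+ψ₂(K₂−1)) + z₂(K₂−1)(1+ψ₂(K₁−1)) = 0
⇒ ψ₂ = [z₁(K₁−1)+z₂(K₂−1)] / [−(K₁−1)(K₂−1)] = 0.9802/2.4982 = 0.392
  A: x = 0.082, y = 0.514
  B: x = 0.918, y = 0.486

y_A (drum 2) = 0.514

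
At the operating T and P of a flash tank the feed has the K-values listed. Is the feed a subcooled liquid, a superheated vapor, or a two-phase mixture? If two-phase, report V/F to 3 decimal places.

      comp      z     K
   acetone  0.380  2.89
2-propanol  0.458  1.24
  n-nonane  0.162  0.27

two-phase, V/F = 0.912

ΣzᵢKᵢ = 1.710; Σzᵢ/Kᵢ = 1.101.
Both exceed 1, so a two-phase solution exists.
Material balance + equilibrium reduce to Σ zᵢ(Kᵢ−1)/(1+ψ(Kᵢ−1)) = 0.
Newton iteration, ψ⁰ = 0.37:
  ψ = 0.370: g = 0.3616, g' = -0.654 → ψ = 0.923
  ψ = 0.923: g = -0.0104, g' = -1.008 → ψ = 0.912
Converged at ψ = 0.912.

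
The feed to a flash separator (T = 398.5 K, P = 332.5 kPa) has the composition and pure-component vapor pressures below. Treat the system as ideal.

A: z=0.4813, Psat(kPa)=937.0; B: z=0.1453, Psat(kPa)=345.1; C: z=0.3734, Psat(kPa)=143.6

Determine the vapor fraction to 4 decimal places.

ψ = 0.7591

Raoult's law: Kᵢ = Pᵢˢᵃᵗ/P = Pᵢˢᵃᵗ/332.5.
  K_A = 937.0/332.5 = 2.818045, K_B = 345.1/332.5 = 1.037895, K_C = 143.6/332.5 = 0.431880
Material balance + equilibrium reduce to Σ zᵢ(Kᵢ−1)/(1+ψ(Kᵢ−1)) = 0.
Check two-phase: ΣzᵢKᵢ = 1.6684 > 1 and Σzᵢ/Kᵢ = 1.1754 > 1, so g(0) = 0.6684 > 0 and g(1) = -0.1754 < 0.
Newton–Raphson from ψ = 0.5:
  ψ = 0.5000: g = 0.16746, g' = -0.6718 → ψ = 0.7493
  ψ = 0.7493: g = 0.00642, g' = -0.6507 → ψ = 0.7591
Converged at ψ = 0.7591.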